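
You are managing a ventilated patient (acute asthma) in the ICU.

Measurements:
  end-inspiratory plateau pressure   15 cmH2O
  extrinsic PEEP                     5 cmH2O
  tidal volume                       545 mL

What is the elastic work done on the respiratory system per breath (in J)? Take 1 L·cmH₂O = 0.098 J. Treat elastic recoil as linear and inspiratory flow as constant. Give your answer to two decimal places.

Elastic work ≈ ½ × (Pplat − PEEP) × Vt = 0.5 × (15 − 5) × 0.545 L = 0.5 × 10.0 × 0.545 = 2.725 L·cmH2O.
× 0.098 J/(L·cmH2O) → 0.2671 J.

0.27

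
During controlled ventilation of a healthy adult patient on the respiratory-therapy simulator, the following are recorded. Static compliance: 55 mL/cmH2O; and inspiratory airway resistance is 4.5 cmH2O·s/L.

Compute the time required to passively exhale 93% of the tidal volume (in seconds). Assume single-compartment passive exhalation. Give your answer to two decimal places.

τ = R × C = 4.5 × 55 mL/cmH2O = 4.5 × 0.055 L/cmH2O = 0.2475 s.
Exhaled fraction f = 1 − e^(−t/τ) → t = −τ·ln(1 − f) = −0.2475·ln(0.07) = 0.6582 s.

0.66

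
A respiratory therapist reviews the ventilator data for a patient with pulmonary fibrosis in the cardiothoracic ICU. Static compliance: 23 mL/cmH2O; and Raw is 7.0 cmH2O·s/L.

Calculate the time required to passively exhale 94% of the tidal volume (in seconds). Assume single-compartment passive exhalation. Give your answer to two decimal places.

0.45

τ = R × C = 7.0 × 23 mL/cmH2O = 7.0 × 0.023 L/cmH2O = 0.161 s.
Exhaled fraction f = 1 − e^(−t/τ) → t = −τ·ln(1 − f) = −0.161·ln(0.06) = 0.453 s.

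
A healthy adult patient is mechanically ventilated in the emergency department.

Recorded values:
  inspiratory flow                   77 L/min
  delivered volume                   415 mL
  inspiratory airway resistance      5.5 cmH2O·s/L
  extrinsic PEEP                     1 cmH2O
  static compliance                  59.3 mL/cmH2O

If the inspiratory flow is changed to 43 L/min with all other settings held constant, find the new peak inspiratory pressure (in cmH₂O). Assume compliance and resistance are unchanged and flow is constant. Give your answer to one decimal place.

Flow: 77 L/min ÷ 60 = 1.2833 L/s.
New flow: 43 L/min ÷ 60 = 0.7167 L/s.
PIP = Vt/C + R·V̇ + PEEP (constant-flow equation of motion).
Only the resistive term changes: ΔPIP = R × ΔV̇ = 5.5 × (0.7167 − 1.2833) = 5.5 × -0.5666 = -3.116 cmH2O.
Original PIP = 415/59.3 + 5.5×1.2833 + 1 = 15.056 cmH2O; new PIP = 15.056 + (-3.116) = 11.94 cmH2O.

11.9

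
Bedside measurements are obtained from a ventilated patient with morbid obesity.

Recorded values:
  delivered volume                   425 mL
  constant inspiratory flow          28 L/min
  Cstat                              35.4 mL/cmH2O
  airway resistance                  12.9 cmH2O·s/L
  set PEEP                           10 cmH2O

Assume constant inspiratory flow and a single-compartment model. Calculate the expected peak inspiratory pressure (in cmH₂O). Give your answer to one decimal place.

Flow: 28 L/min ÷ 60 = 0.4667 L/s.
Equation of motion (constant flow): PIP = Vt/C + R·V̇ + PEEP.
PIP = 425/35.4 + 12.9×0.4667 + 10 = 12.006 + 6.02 + 10 = 28.026 cmH2O.

28.0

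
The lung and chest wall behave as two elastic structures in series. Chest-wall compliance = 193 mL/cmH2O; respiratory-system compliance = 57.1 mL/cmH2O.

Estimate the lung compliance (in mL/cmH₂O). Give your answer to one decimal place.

81.1

1/CL = 1/Crs − 1/Ccw.
1/CL = 1/57.1 − 1/193 = 0.01233.
CL = 81.103 mL/cmH2O.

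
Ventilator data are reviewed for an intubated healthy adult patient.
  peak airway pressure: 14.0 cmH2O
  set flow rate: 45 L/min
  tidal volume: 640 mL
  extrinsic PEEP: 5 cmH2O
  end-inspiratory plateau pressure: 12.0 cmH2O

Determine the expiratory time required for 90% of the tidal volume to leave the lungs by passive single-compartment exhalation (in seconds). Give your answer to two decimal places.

Flow: 45 L/min ÷ 60 = 0.75 L/s.
R = (PIP − Pplat)/V̇ = (14.0 − 12.0) / 0.75 = 2.0/0.75 = 2.667 cmH2O·s/L.
C = Vt/(Pplat − PEEP) = 640.0 / (12.0 − 5) = 640.0/7.0 = 91.429 mL/cmH2O.
τ = R × C = 2.667 × 0.09143 L/cmH2O = 0.2438 s.
t = −τ·ln(1 − 0.90) = −0.2438·ln(0.1) = 0.5614 s.

0.56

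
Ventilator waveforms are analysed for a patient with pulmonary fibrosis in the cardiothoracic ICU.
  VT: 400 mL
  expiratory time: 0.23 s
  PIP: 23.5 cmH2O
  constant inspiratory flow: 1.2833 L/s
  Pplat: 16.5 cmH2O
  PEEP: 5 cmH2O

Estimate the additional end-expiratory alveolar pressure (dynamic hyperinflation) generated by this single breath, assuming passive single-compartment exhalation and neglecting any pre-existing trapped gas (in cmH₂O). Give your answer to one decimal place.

R = (PIP − Pplat)/V̇ = (23.5 − 16.5) / 1.2833 = 7.0/1.2833 = 5.455 cmH2O·s/L.
C = Vt/(Pplat − PEEP) = 400.0 / (16.5 − 5) = 400.0/11.5 = 34.783 mL/cmH2O.
τ = R × C = 5.455 × 0.03478 L/cmH2O = 0.1897 s.
Fraction remaining = e^(−Te/τ) = e^(−0.23/0.1897) = 0.2975; trapped volume = 400.0 × 0.2975 = 119.0 mL.
Additional alveolar pressure from trapping ≈ V_trapped / C = 119.0 / 34.783 = 3.421 cmH2O.

3.4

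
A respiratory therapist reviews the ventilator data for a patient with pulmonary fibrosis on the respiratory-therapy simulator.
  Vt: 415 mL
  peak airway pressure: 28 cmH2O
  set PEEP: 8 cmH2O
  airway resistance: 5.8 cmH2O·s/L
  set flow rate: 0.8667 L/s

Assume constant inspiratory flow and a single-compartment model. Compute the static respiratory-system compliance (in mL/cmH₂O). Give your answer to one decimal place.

27.7

Equation of motion (constant flow): PIP = Vt/C + R·V̇ + PEEP.
Vt/C = PIP − R·V̇ − PEEP = 28 − 5.8×0.8667 − 8 = 28 − 5.027 − 8 = 14.973 cmH2O.
C = Vt / 14.973 = 415 / 14.973 = 27.717 mL/cmH2O.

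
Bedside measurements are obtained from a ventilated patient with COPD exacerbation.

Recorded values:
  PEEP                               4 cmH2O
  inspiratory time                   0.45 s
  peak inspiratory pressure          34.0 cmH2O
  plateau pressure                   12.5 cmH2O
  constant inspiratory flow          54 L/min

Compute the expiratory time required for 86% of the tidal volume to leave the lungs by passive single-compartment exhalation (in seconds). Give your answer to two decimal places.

Flow: 54 L/min ÷ 60 = 0.9 L/s.
Vt = flow × Ti = 0.9 L/s × 0.45 s × 1000 mL/L = 405.0 mL.
R = (PIP − Pplat)/V̇ = (34.0 − 12.5) / 0.9 = 21.5/0.9 = 23.889 cmH2O·s/L.
C = Vt/(Pplat − PEEP) = 405.0 / (12.5 − 4) = 405.0/8.5 = 47.647 mL/cmH2O.
τ = R × C = 23.889 × 0.04765 L/cmH2O = 1.138 s.
t = −τ·ln(1 − 0.86) = −1.138·ln(0.14) = 2.237 s.

2.24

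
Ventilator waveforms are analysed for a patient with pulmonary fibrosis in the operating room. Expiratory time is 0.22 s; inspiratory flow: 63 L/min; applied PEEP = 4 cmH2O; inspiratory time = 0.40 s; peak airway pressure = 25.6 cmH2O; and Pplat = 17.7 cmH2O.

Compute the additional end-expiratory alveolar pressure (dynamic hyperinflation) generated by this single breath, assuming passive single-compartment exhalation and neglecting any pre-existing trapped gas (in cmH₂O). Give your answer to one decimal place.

Flow: 63 L/min ÷ 60 = 1.05 L/s.
Vt = flow × Ti = 1.05 L/s × 0.40 s × 1000 mL/L = 420.0 mL.
R = (PIP − Pplat)/V̇ = (25.6 − 17.7) / 1.05 = 7.9/1.05 = 7.524 cmH2O·s/L.
C = Vt/(Pplat − PEEP) = 420.0 / (17.7 − 4) = 420.0/13.7 = 30.657 mL/cmH2O.
τ = R × C = 7.524 × 0.03066 L/cmH2O = 0.2307 s.
Fraction remaining = e^(−Te/τ) = e^(−0.22/0.2307) = 0.3853; trapped volume = 420.0 × 0.3853 = 161.83 mL.
Additional alveolar pressure from trapping ≈ V_trapped / C = 161.83 / 30.657 = 5.279 cmH2O.

5.3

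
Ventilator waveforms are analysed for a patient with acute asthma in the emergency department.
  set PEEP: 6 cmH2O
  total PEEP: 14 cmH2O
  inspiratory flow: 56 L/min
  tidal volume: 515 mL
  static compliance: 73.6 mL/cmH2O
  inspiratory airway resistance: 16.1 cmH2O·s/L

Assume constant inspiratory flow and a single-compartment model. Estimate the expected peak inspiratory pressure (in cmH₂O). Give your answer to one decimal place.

Flow: 56 L/min ÷ 60 = 0.9333 L/s.
Total PEEP = 14 cmH2O (set 6 + intrinsic 8); this is the baseline alveolar pressure.
Equation of motion (constant flow): PIP = Vt/C + R·V̇ + PEEP.
PIP = 515/73.6 + 16.1×0.9333 + 14 = 6.997 + 15.026 + 14 = 36.023 cmH2O.

36.0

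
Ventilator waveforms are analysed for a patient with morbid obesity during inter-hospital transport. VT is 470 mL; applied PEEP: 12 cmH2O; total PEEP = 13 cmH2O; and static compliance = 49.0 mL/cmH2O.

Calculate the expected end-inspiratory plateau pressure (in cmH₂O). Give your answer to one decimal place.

22.6

End-expiratory occlusion gives total PEEP = 13 cmH2O (intrinsic PEEP = 13 − 12 = 1). Use total PEEP for the elastic gradient.
Pplat = PEEPtotal + Vt / Cstat = 13 + 470 / 49.0 = 13 + 9.592 = 22.592 cmH2O.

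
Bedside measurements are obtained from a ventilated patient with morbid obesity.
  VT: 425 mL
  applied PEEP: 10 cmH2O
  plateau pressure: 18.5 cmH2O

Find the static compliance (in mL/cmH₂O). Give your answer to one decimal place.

50.0

Cstat = Vt / (Pplat − PEEP) = 425 / (18.5 − 10) = 425 / 8.5 = 50.0 mL/cmH2O.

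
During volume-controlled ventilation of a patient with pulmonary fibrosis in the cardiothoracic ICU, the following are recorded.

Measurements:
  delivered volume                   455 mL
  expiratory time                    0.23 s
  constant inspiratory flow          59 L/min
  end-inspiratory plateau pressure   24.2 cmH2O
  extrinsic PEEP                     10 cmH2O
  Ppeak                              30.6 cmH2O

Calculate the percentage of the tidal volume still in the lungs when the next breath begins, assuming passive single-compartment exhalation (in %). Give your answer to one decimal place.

33.2

Flow: 59 L/min ÷ 60 = 0.9833 L/s.
R = (PIP − Pplat)/V̇ = (30.6 − 24.2) / 0.9833 = 6.4/0.9833 = 6.509 cmH2O·s/L.
C = Vt/(Pplat − PEEP) = 455.0 / (24.2 − 10) = 455.0/14.2 = 32.042 mL/cmH2O.
τ = R × C = 6.509 × 0.03204 L/cmH2O = 0.2085 s.
Fraction remaining at end-expiration = e^(−Te/τ) = e^(−0.23/0.2085) = 0.3318 → 33.18%.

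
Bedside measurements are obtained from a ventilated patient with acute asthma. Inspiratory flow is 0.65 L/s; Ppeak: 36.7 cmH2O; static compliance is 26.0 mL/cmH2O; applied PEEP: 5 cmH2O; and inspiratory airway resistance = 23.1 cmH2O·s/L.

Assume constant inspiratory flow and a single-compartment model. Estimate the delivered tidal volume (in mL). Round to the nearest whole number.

434

Equation of motion (constant flow): PIP = Vt/C + R·V̇ + PEEP.
Vt/C = PIP − R·V̇ − PEEP = 36.7 − 15.015 − 5 = 16.685 cmH2O.
Vt = C × 16.685 = 26.0 × 16.685 = 433.81 mL.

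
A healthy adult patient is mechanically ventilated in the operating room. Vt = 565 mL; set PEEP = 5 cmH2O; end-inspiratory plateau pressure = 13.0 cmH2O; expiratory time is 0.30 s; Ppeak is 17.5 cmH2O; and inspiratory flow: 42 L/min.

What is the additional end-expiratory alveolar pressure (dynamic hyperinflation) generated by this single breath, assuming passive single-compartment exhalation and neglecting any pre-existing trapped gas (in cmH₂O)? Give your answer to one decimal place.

Flow: 42 L/min ÷ 60 = 0.7 L/s.
R = (PIP − Pplat)/V̇ = (17.5 − 13.0) / 0.7 = 4.5/0.7 = 6.429 cmH2O·s/L.
C = Vt/(Pplat − PEEP) = 565.0 / (13.0 − 5) = 565.0/8.0 = 70.625 mL/cmH2O.
τ = R × C = 6.429 × 0.07063 L/cmH2O = 0.4541 s.
Fraction remaining = e^(−Te/τ) = e^(−0.30/0.4541) = 0.5165; trapped volume = 565.0 × 0.5165 = 291.82 mL.
Additional alveolar pressure from trapping ≈ V_trapped / C = 291.82 / 70.625 = 4.132 cmH2O.

4.1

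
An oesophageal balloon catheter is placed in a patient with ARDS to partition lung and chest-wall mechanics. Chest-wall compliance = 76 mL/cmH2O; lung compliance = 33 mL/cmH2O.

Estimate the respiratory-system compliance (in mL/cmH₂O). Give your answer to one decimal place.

Lung and chest wall are elastances in series: 1/Crs = 1/CL + 1/Ccw.
1/Crs = 1/33 + 1/76 = 0.04346.
Crs = 23.01 mL/cmH2O.

23.0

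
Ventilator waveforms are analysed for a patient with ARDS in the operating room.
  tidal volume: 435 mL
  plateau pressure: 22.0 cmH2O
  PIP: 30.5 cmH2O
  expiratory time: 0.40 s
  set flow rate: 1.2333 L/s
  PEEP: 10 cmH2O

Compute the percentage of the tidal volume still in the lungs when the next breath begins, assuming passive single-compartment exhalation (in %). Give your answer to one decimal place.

R = (PIP − Pplat)/V̇ = (30.5 − 22.0) / 1.2333 = 8.5/1.2333 = 6.892 cmH2O·s/L.
C = Vt/(Pplat − PEEP) = 435.0 / (22.0 − 10) = 435.0/12.0 = 36.25 mL/cmH2O.
τ = R × C = 6.892 × 0.03625 L/cmH2O = 0.2498 s.
Fraction remaining at end-expiration = e^(−Te/τ) = e^(−0.40/0.2498) = 0.2016 → 20.16%.

20.2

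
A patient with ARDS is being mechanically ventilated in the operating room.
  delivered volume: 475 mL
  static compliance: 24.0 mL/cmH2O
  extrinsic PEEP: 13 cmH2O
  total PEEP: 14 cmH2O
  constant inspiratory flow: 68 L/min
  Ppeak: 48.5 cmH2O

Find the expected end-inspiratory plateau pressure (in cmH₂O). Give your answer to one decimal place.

33.8

End-expiratory occlusion gives total PEEP = 14 cmH2O (intrinsic PEEP = 14 − 13 = 1). Use total PEEP for the elastic gradient.
Pplat = PEEPtotal + Vt / Cstat = 14 + 475 / 24.0 = 14 + 19.792 = 33.792 cmH2O.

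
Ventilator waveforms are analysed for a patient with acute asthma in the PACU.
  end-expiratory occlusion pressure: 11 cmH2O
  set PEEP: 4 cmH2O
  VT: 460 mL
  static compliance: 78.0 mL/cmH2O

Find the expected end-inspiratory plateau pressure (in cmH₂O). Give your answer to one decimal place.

16.9

End-expiratory occlusion gives total PEEP = 11 cmH2O (intrinsic PEEP = 11 − 4 = 7). Use total PEEP for the elastic gradient.
Pplat = PEEPtotal + Vt / Cstat = 11 + 460 / 78.0 = 11 + 5.897 = 16.897 cmH2O.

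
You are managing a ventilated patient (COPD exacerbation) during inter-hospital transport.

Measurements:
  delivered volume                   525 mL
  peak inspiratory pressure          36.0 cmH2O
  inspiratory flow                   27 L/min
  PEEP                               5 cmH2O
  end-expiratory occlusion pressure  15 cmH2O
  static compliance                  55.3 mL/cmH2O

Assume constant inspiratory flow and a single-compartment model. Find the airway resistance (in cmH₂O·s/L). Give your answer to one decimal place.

Flow: 27 L/min ÷ 60 = 0.45 L/s.
Total PEEP = 15 cmH2O (set 5 + intrinsic 10); this is the baseline alveolar pressure.
Equation of motion (constant flow): PIP = Vt/C + R·V̇ + PEEP.
R·V̇ = PIP − Vt/C − PEEP = 36.0 − 525/55.3 − 15 = 36.0 − 9.494 − 15 = 11.506 cmH2O.
R = 11.506 / 0.45 = 25.569 cmH2O·s/L.

25.6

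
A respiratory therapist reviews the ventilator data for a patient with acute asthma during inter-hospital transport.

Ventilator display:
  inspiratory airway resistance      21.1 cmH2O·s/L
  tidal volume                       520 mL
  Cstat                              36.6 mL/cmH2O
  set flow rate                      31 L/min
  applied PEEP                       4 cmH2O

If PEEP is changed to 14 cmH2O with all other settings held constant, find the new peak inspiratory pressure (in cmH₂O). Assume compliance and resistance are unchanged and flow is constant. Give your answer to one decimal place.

39.1

Flow: 31 L/min ÷ 60 = 0.5167 L/s.
PIP = Vt/C + R·V̇ + PEEP (constant-flow equation of motion).
Only the baseline term changes: ΔPIP = ΔPEEP = 14 − 4 = 10.0 cmH2O.
Original PIP = 520/36.6 + 21.1×0.5167 + 4 = 29.11 cmH2O; new PIP = 29.11 + (10.0) = 39.11 cmH2O.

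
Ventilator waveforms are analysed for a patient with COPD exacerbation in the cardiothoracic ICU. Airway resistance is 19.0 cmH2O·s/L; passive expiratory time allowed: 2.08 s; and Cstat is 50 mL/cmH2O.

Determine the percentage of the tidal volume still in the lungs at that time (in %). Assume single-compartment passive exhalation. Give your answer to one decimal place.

11.2

τ = R × C = 19.0 × 50 mL/cmH2O = 19.0 × 0.050 L/cmH2O = 0.95 s.
Passive exhalation: V(t)/V₀ = e^(−t/τ) = e^(−2.08/0.95) = 0.112.
Fraction remaining = 0.112 → 11.2%.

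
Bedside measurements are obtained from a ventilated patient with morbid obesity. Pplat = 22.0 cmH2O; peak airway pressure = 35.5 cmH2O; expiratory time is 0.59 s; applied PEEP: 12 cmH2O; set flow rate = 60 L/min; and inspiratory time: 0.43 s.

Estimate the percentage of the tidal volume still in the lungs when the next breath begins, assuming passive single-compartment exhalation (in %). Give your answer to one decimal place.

36.2

Flow: 60 L/min ÷ 60 = 1 L/s.
Vt = flow × Ti = 1 L/s × 0.43 s × 1000 mL/L = 430.0 mL.
R = (PIP − Pplat)/V̇ = (35.5 − 22.0) / 1 = 13.5/1 = 13.5 cmH2O·s/L.
C = Vt/(Pplat − PEEP) = 430.0 / (22.0 − 12) = 430.0/10.0 = 43.0 mL/cmH2O.
τ = R × C = 13.5 × 0.043 L/cmH2O = 0.5805 s.
Fraction remaining at end-expiration = e^(−Te/τ) = e^(−0.59/0.5805) = 0.3619 → 36.19%.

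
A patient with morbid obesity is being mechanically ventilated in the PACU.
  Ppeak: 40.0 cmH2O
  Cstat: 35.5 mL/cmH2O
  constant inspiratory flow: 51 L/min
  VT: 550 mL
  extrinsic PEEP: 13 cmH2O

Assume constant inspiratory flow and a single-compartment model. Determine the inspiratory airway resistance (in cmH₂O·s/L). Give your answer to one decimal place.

13.5

Flow: 51 L/min ÷ 60 = 0.85 L/s.
Equation of motion (constant flow): PIP = Vt/C + R·V̇ + PEEP.
R·V̇ = PIP − Vt/C − PEEP = 40.0 − 550/35.5 − 13 = 40.0 − 15.493 − 13 = 11.507 cmH2O.
R = 11.507 / 0.85 = 13.538 cmH2O·s/L.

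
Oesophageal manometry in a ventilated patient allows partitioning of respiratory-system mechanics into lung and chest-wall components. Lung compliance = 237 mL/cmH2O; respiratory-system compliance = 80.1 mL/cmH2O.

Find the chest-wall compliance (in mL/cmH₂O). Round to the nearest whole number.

1/Ccw = 1/Crs − 1/CL.
1/Ccw = 1/80.1 − 1/237 = 0.008265.
Ccw = 120.99 mL/cmH2O.

121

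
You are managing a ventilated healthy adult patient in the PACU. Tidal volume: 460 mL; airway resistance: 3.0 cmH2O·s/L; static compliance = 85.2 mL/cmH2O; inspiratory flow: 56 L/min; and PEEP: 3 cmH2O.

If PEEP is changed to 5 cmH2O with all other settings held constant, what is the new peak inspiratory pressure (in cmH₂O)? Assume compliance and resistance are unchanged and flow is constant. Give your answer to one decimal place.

13.2

Flow: 56 L/min ÷ 60 = 0.9333 L/s.
PIP = Vt/C + R·V̇ + PEEP (constant-flow equation of motion).
Only the baseline term changes: ΔPIP = ΔPEEP = 5 − 3 = 2.0 cmH2O.
Original PIP = 460/85.2 + 3.0×0.9333 + 3 = 11.199 cmH2O; new PIP = 11.199 + (2.0) = 13.199 cmH2O.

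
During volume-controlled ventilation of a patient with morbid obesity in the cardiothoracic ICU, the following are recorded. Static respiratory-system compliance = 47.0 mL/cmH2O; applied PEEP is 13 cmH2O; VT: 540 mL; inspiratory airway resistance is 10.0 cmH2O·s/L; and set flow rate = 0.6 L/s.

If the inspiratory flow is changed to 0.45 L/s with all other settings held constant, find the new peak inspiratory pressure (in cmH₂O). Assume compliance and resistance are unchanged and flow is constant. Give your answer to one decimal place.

PIP = Vt/C + R·V̇ + PEEP (constant-flow equation of motion).
Only the resistive term changes: ΔPIP = R × ΔV̇ = 10.0 × (0.45 − 0.6) = 10.0 × -0.15 = -1.5 cmH2O.
Original PIP = 540/47.0 + 10.0×0.6 + 13 = 30.489 cmH2O; new PIP = 30.489 + (-1.5) = 28.989 cmH2O.

29.0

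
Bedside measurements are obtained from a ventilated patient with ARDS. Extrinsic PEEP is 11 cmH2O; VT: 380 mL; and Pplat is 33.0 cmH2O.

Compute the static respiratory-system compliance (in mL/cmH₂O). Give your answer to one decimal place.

Cstat = Vt / (Pplat − PEEP) = 380 / (33.0 − 11) = 380 / 22.0 = 17.273 mL/cmH2O.

17.3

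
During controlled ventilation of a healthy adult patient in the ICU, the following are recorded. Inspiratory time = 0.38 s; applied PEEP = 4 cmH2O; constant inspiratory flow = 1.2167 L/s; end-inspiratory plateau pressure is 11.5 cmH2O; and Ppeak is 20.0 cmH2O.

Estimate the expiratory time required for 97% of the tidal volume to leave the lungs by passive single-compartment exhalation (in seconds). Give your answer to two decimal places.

Vt = flow × Ti = 1.2167 L/s × 0.38 s × 1000 mL/L = 462.35 mL.
R = (PIP − Pplat)/V̇ = (20.0 − 11.5) / 1.2167 = 8.5/1.2167 = 6.986 cmH2O·s/L.
C = Vt/(Pplat − PEEP) = 462.35 / (11.5 − 4) = 462.35/7.5 = 61.647 mL/cmH2O.
τ = R × C = 6.986 × 0.06165 L/cmH2O = 0.4307 s.
t = −τ·ln(1 − 0.97) = −0.4307·ln(0.03) = 1.51 s.

1.51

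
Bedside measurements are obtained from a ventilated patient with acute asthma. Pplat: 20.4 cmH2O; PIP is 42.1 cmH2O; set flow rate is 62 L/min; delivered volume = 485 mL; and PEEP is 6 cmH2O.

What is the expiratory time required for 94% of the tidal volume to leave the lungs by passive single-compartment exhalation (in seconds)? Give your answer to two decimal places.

1.99

Flow: 62 L/min ÷ 60 = 1.0333 L/s.
R = (PIP − Pplat)/V̇ = (42.1 − 20.4) / 1.0333 = 21.7/1.0333 = 21.001 cmH2O·s/L.
C = Vt/(Pplat − PEEP) = 485.0 / (20.4 − 6) = 485.0/14.4 = 33.681 mL/cmH2O.
τ = R × C = 21.001 × 0.03368 L/cmH2O = 0.7073 s.
t = −τ·ln(1 − 0.94) = −0.7073·ln(0.06) = 1.99 s.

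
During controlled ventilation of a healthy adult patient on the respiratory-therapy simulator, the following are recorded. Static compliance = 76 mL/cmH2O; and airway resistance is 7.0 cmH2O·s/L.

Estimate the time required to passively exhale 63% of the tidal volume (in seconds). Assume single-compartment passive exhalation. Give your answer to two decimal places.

0.53

τ = R × C = 7.0 × 76 mL/cmH2O = 7.0 × 0.076 L/cmH2O = 0.532 s.
Exhaled fraction f = 1 − e^(−t/τ) → t = −τ·ln(1 − f) = −0.532·ln(0.37) = 0.5289 s.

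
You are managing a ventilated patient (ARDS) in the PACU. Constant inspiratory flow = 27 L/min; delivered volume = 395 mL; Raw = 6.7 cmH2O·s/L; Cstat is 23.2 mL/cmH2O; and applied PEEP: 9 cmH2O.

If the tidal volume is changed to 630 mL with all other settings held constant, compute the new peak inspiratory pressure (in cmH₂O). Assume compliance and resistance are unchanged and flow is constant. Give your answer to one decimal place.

Flow: 27 L/min ÷ 60 = 0.45 L/s.
PIP = Vt/C + R·V̇ + PEEP (constant-flow equation of motion).
Only the elastic term changes: ΔPIP = ΔVt / C = (630 − 395) / 23.2 = 10.129 cmH2O.
Original PIP = 395/23.2 + 6.7×0.45 + 9 = 29.041 cmH2O; new PIP = 29.041 + (10.129) = 39.17 cmH2O.

39.2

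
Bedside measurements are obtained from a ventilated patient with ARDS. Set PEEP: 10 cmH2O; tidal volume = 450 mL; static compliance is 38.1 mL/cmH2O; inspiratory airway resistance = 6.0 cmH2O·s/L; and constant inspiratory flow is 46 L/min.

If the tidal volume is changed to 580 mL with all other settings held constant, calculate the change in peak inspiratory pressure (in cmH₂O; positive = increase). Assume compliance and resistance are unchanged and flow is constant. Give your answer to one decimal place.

PIP = Vt/C + R·V̇ + PEEP (constant-flow equation of motion).
Only the elastic term changes: ΔPIP = ΔVt / C = (580 − 450) / 38.1 = 3.412 cmH2O.

3.4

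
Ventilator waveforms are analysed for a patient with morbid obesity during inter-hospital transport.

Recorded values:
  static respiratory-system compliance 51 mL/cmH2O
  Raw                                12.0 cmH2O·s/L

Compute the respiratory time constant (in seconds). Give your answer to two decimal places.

τ = R × C = 12.0 × 51 mL/cmH2O = 12.0 × 0.051 L/cmH2O = 0.612 s.

0.61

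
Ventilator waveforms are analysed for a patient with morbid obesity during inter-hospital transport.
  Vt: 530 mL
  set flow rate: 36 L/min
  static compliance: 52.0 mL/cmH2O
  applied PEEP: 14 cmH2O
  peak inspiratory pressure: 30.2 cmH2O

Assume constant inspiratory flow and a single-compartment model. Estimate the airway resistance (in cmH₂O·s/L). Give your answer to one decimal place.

Flow: 36 L/min ÷ 60 = 0.6 L/s.
Equation of motion (constant flow): PIP = Vt/C + R·V̇ + PEEP.
R·V̇ = PIP − Vt/C − PEEP = 30.2 − 530/52.0 − 14 = 30.2 − 10.192 − 14 = 6.008 cmH2O.
R = 6.008 / 0.6 = 10.013 cmH2O·s/L.

10.0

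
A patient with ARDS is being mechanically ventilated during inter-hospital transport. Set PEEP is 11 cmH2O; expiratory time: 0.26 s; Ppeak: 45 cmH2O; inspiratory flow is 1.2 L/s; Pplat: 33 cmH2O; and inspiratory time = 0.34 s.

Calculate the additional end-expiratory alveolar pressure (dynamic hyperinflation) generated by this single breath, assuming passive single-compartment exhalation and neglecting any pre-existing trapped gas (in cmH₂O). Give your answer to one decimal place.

Vt = flow × Ti = 1.2 L/s × 0.34 s × 1000 mL/L = 408.0 mL.
R = (PIP − Pplat)/V̇ = (45 − 33) / 1.2 = 12.0/1.2 = 10.0 cmH2O·s/L.
C = Vt/(Pplat − PEEP) = 408.0 / (33 − 11) = 408.0/22.0 = 18.545 mL/cmH2O.
τ = R × C = 10.0 × 0.01855 L/cmH2O = 0.1855 s.
Fraction remaining = e^(−Te/τ) = e^(−0.26/0.1855) = 0.2462; trapped volume = 408.0 × 0.2462 = 100.45 mL.
Additional alveolar pressure from trapping ≈ V_trapped / C = 100.45 / 18.545 = 5.417 cmH2O.

5.4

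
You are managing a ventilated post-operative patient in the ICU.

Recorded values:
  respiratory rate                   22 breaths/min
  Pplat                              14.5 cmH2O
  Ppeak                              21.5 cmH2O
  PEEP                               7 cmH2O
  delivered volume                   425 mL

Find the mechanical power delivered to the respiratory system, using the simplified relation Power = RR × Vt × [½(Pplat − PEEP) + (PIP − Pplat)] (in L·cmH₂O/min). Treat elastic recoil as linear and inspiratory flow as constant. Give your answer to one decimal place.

100.5

Per-breath work = Vt × [½(Pplat−PEEP) + (PIP−Pplat)] = 0.425 × [0.5×7.5 + 7.0] = 0.425 × 10.75 = 4.569 L·cmH2O.
Power = 22 × 4.569 = 100.52 L·cmH2O/min.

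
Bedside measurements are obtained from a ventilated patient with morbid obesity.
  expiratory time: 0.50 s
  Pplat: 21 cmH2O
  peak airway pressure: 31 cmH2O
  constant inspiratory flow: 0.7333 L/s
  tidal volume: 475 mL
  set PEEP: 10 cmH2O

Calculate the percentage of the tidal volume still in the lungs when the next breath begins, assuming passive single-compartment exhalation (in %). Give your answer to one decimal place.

R = (PIP − Pplat)/V̇ = (31 − 21) / 0.7333 = 10.0/0.7333 = 13.637 cmH2O·s/L.
C = Vt/(Pplat − PEEP) = 475.0 / (21 − 10) = 475.0/11.0 = 43.182 mL/cmH2O.
τ = R × C = 13.637 × 0.04318 L/cmH2O = 0.5888 s.
Fraction remaining at end-expiration = e^(−Te/τ) = e^(−0.50/0.5888) = 0.4278 → 42.78%.

42.8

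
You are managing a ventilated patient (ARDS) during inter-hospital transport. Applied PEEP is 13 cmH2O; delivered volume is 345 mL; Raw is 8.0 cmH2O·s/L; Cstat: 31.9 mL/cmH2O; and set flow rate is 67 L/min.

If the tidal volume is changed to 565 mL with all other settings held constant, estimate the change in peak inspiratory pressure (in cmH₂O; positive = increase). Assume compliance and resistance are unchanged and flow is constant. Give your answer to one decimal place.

PIP = Vt/C + R·V̇ + PEEP (constant-flow equation of motion).
Only the elastic term changes: ΔPIP = ΔVt / C = (565 − 345) / 31.9 = 6.897 cmH2O.

6.9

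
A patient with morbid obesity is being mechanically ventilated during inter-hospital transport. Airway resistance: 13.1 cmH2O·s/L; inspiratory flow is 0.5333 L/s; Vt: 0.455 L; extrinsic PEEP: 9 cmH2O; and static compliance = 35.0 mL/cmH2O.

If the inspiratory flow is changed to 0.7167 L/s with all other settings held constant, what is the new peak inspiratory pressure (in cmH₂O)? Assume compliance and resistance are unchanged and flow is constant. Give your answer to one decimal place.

PIP = Vt/C + R·V̇ + PEEP (constant-flow equation of motion).
Only the resistive term changes: ΔPIP = R × ΔV̇ = 13.1 × (0.7167 − 0.5333) = 13.1 × 0.1834 = 2.403 cmH2O.
Original PIP = 455/35.0 + 13.1×0.5333 + 9 = 28.986 cmH2O; new PIP = 28.986 + (2.403) = 31.389 cmH2O.

31.4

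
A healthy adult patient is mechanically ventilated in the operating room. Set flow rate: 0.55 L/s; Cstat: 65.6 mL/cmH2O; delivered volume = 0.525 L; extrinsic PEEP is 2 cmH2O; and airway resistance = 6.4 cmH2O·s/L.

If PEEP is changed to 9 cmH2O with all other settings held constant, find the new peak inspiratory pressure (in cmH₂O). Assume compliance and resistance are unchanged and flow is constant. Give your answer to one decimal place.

PIP = Vt/C + R·V̇ + PEEP (constant-flow equation of motion).
Only the baseline term changes: ΔPIP = ΔPEEP = 9 − 2 = 7.0 cmH2O.
Original PIP = 525/65.6 + 6.4×0.55 + 2 = 13.523 cmH2O; new PIP = 13.523 + (7.0) = 20.523 cmH2O.

20.5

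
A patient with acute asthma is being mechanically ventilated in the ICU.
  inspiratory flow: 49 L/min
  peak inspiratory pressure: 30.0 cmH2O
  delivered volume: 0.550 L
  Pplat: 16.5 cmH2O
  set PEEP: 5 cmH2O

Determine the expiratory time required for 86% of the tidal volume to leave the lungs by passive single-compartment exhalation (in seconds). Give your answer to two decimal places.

Flow: 49 L/min ÷ 60 = 0.8167 L/s.
R = (PIP − Pplat)/V̇ = (30.0 − 16.5) / 0.8167 = 13.5/0.8167 = 16.53 cmH2O·s/L.
C = Vt/(Pplat − PEEP) = 550.0 / (16.5 − 5) = 550.0/11.5 = 47.826 mL/cmH2O.
τ = R × C = 16.53 × 0.04783 L/cmH2O = 0.7906 s.
t = −τ·ln(1 − 0.86) = −0.7906·ln(0.14) = 1.554 s.

1.55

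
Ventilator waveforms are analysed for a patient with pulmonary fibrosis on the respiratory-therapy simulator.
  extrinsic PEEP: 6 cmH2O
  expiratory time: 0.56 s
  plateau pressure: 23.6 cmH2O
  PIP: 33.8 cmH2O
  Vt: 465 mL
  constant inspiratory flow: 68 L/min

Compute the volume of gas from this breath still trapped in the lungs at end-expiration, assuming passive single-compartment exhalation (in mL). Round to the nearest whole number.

Flow: 68 L/min ÷ 60 = 1.1333 L/s.
R = (PIP − Pplat)/V̇ = (33.8 − 23.6) / 1.1333 = 10.2/1.1333 = 9.0 cmH2O·s/L.
C = Vt/(Pplat − PEEP) = 465.0 / (23.6 − 6) = 465.0/17.6 = 26.42 mL/cmH2O.
τ = R × C = 9.0 × 0.02642 L/cmH2O = 0.2378 s.
Fraction remaining = e^(−Te/τ) = e^(−0.56/0.2378) = 0.0949.
Trapped volume = 465.0 × 0.0949 = 44.129 mL.

44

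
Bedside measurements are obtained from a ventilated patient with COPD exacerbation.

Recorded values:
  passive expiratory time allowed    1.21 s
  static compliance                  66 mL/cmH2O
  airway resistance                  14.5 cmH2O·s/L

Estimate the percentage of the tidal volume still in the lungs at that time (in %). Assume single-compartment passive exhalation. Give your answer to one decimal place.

τ = R × C = 14.5 × 66 mL/cmH2O = 14.5 × 0.066 L/cmH2O = 0.957 s.
Passive exhalation: V(t)/V₀ = e^(−t/τ) = e^(−1.21/0.957) = 0.2824.
Fraction remaining = 0.2824 → 28.24%.

28.2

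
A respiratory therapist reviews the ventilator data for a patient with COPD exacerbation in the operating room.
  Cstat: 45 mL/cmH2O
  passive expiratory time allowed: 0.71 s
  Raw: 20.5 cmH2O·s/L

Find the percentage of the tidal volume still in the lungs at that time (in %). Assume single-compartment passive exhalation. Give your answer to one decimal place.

46.3

τ = R × C = 20.5 × 45 mL/cmH2O = 20.5 × 0.045 L/cmH2O = 0.9225 s.
Passive exhalation: V(t)/V₀ = e^(−t/τ) = e^(−0.71/0.9225) = 0.4632.
Fraction remaining = 0.4632 → 46.32%.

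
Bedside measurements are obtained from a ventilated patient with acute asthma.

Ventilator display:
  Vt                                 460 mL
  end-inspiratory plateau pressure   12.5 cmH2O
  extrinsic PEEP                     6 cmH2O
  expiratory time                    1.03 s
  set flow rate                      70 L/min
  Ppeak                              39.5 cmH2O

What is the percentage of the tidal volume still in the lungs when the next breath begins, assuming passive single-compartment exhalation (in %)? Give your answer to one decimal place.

53.3

Flow: 70 L/min ÷ 60 = 1.1667 L/s.
R = (PIP − Pplat)/V̇ = (39.5 − 12.5) / 1.1667 = 27.0/1.1667 = 23.142 cmH2O·s/L.
C = Vt/(Pplat − PEEP) = 460.0 / (12.5 − 6) = 460.0/6.5 = 70.769 mL/cmH2O.
τ = R × C = 23.142 × 0.07077 L/cmH2O = 1.638 s.
Fraction remaining at end-expiration = e^(−Te/τ) = e^(−1.03/1.638) = 0.5332 → 53.32%.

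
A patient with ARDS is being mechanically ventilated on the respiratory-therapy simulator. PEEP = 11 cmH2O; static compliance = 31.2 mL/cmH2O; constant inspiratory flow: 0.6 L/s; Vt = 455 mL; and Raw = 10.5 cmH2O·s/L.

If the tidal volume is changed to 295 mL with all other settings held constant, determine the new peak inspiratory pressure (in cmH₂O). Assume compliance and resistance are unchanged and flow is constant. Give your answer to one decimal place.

PIP = Vt/C + R·V̇ + PEEP (constant-flow equation of motion).
Only the elastic term changes: ΔPIP = ΔVt / C = (295 − 455) / 31.2 = -5.128 cmH2O.
Original PIP = 455/31.2 + 10.5×0.6 + 11 = 31.883 cmH2O; new PIP = 31.883 + (-5.128) = 26.755 cmH2O.

26.8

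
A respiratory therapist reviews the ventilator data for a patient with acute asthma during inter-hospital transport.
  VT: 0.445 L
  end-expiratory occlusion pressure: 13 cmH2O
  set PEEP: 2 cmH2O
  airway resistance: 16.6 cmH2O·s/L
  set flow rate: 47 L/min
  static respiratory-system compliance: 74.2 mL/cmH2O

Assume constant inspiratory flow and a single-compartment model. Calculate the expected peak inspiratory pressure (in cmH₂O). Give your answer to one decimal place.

32.0

Flow: 47 L/min ÷ 60 = 0.7833 L/s.
Total PEEP = 13 cmH2O (set 2 + intrinsic 11); this is the baseline alveolar pressure.
Equation of motion (constant flow): PIP = Vt/C + R·V̇ + PEEP.
PIP = 445/74.2 + 16.6×0.7833 + 13 = 5.997 + 13.003 + 13 = 32.0 cmH2O.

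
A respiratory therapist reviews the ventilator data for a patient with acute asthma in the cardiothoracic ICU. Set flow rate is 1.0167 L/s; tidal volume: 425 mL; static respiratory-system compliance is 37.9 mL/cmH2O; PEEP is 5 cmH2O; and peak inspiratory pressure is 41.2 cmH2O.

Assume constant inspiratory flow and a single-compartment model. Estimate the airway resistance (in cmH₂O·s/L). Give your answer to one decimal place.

24.6

Equation of motion (constant flow): PIP = Vt/C + R·V̇ + PEEP.
R·V̇ = PIP − Vt/C − PEEP = 41.2 − 425/37.9 − 5 = 41.2 − 11.214 − 5 = 24.986 cmH2O.
R = 24.986 / 1.0167 = 24.576 cmH2O·s/L.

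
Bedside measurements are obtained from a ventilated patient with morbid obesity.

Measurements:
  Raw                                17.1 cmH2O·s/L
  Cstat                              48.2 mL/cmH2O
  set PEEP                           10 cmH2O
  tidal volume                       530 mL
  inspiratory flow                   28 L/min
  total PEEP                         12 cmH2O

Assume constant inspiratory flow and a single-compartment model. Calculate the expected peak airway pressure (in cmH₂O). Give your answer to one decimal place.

Flow: 28 L/min ÷ 60 = 0.4667 L/s.
Total PEEP = 12 cmH2O (set 10 + intrinsic 2); this is the baseline alveolar pressure.
Equation of motion (constant flow): PIP = Vt/C + R·V̇ + PEEP.
PIP = 530/48.2 + 17.1×0.4667 + 12 = 10.996 + 7.981 + 12 = 30.977 cmH2O.

31.0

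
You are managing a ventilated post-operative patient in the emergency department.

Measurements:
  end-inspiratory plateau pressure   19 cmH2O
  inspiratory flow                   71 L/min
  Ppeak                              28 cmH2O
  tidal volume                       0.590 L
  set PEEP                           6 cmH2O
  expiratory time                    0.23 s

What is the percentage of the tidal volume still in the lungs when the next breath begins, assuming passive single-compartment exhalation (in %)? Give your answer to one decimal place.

51.4

Flow: 71 L/min ÷ 60 = 1.1833 L/s.
R = (PIP − Pplat)/V̇ = (28 − 19) / 1.1833 = 9.0/1.1833 = 7.606 cmH2O·s/L.
C = Vt/(Pplat − PEEP) = 590.0 / (19 − 6) = 590.0/13.0 = 45.385 mL/cmH2O.
τ = R × C = 7.606 × 0.04539 L/cmH2O = 0.3452 s.
Fraction remaining at end-expiration = e^(−Te/τ) = e^(−0.23/0.3452) = 0.5136 → 51.36%.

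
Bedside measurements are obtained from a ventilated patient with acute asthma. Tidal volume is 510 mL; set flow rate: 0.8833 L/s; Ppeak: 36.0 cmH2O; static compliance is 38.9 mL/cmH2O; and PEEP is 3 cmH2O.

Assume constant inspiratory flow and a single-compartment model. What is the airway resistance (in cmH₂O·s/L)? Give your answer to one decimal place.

22.5

Equation of motion (constant flow): PIP = Vt/C + R·V̇ + PEEP.
R·V̇ = PIP − Vt/C − PEEP = 36.0 − 510/38.9 − 3 = 36.0 − 13.111 − 3 = 19.889 cmH2O.
R = 19.889 / 0.8833 = 22.517 cmH2O·s/L.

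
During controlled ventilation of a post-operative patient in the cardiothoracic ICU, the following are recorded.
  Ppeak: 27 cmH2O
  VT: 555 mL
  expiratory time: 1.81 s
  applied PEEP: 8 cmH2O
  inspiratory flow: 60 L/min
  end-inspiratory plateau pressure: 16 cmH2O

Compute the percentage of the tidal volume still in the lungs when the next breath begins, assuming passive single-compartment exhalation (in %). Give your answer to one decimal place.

9.3

Flow: 60 L/min ÷ 60 = 1 L/s.
R = (PIP − Pplat)/V̇ = (27 − 16) / 1 = 11.0/1 = 11.0 cmH2O·s/L.
C = Vt/(Pplat − PEEP) = 555.0 / (16 − 8) = 555.0/8.0 = 69.375 mL/cmH2O.
τ = R × C = 11.0 × 0.06938 L/cmH2O = 0.7632 s.
Fraction remaining at end-expiration = e^(−Te/τ) = e^(−1.81/0.7632) = 0.09333 → 9.333%.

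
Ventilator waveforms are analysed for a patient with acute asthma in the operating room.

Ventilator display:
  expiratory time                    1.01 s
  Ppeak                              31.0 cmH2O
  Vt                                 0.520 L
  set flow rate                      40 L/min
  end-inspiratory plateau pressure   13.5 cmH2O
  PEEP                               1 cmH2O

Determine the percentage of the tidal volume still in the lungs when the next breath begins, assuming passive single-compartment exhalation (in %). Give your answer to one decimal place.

Flow: 40 L/min ÷ 60 = 0.6667 L/s.
R = (PIP − Pplat)/V̇ = (31.0 − 13.5) / 0.6667 = 17.5/0.6667 = 26.249 cmH2O·s/L.
C = Vt/(Pplat − PEEP) = 520.0 / (13.5 − 1) = 520.0/12.5 = 41.6 mL/cmH2O.
τ = R × C = 26.249 × 0.0416 L/cmH2O = 1.092 s.
Fraction remaining at end-expiration = e^(−Te/τ) = e^(−1.01/1.092) = 0.3966 → 39.66%.

39.7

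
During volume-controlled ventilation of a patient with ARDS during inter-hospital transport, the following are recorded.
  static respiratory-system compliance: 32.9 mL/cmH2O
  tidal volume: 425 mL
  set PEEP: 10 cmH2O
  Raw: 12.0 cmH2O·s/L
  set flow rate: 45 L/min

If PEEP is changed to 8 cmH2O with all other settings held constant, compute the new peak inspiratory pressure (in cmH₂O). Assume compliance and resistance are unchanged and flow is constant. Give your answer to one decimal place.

29.9

Flow: 45 L/min ÷ 60 = 0.75 L/s.
PIP = Vt/C + R·V̇ + PEEP (constant-flow equation of motion).
Only the baseline term changes: ΔPIP = ΔPEEP = 8 − 10 = -2.0 cmH2O.
Original PIP = 425/32.9 + 12.0×0.75 + 10 = 31.918 cmH2O; new PIP = 31.918 + (-2.0) = 29.918 cmH2O.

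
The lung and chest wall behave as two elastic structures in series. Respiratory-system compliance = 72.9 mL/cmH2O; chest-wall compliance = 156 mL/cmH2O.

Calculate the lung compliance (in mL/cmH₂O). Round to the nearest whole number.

1/CL = 1/Crs − 1/Ccw.
1/CL = 1/72.9 − 1/156 = 0.007307.
CL = 136.86 mL/cmH2O.

137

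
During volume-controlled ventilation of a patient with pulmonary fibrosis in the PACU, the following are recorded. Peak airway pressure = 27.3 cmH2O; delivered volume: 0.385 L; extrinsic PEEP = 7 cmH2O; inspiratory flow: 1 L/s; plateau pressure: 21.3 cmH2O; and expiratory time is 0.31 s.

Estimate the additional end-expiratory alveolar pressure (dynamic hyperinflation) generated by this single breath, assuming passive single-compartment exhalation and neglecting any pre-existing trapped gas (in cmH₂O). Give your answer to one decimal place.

R = (PIP − Pplat)/V̇ = (27.3 − 21.3) / 1 = 6.0/1 = 6.0 cmH2O·s/L.
C = Vt/(Pplat − PEEP) = 385.0 / (21.3 − 7) = 385.0/14.3 = 26.923 mL/cmH2O.
τ = R × C = 6.0 × 0.02692 L/cmH2O = 0.1615 s.
Fraction remaining = e^(−Te/τ) = e^(−0.31/0.1615) = 0.1467; trapped volume = 385.0 × 0.1467 = 56.48 mL.
Additional alveolar pressure from trapping ≈ V_trapped / C = 56.48 / 26.923 = 2.098 cmH2O.

2.1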